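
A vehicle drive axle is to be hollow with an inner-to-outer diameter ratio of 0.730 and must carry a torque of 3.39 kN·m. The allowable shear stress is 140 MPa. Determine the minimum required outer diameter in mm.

For a hollow shaft with d_i/d_o = 0.730: τ_max = 16T/(π d_o³ (1−k⁴)), so d_o = [16T/(π τ_allow (1−k⁴))]^(1/3) = [16·3390/(π·1.40×10^8·0.7160)]^(1/3) = 0.05564 m.

55.6 mm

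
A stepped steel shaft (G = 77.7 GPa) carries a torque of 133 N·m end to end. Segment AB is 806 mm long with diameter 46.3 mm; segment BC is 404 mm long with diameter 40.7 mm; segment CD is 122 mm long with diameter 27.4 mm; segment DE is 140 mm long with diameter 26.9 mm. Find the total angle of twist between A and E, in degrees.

0.806°

J_AB = π(0.0463)⁴/32 = 4.51×10^-7 m⁴; J_BC = π(0.0407)⁴/32 = 2.69×10^-7 m⁴; J_CD = π(0.0274)⁴/32 = 5.53×10^-8 m⁴; J_DE = π(0.0269)⁴/32 = 5.14×10^-8 m⁴.
θ = (T/G)·Σ L_i/J_i = (133.0/77.7×10⁹)·(0.806/4.51×10^-7 + 0.404/2.69×10^-7 + 0.122/5.53×10^-8 + 0.140/5.14×10^-8) = 0.01406 rad.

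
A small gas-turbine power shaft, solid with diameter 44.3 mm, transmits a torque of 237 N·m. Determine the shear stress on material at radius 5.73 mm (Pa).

J = πd⁴/32 = π(0.0443)⁴/32 = 3.781×10^-7 m⁴.
Shear stress varies linearly with radius: τ = T·r/J = 237.0 × 0.00573 / 3.781×10^-7 = 3.592×10^6 Pa.

3.59e6 Pa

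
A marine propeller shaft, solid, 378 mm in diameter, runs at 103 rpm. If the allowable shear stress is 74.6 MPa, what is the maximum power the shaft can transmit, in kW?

J = πd⁴/32 = π(0.378)⁴/32 = 2.004×10^-3 m⁴.
T_max = τ_allow·J/r = 7.46×10^7 × 2.004×10^-3 / 0.189 = 791100 N·m.
ω = 2π·103/60 = 10.79 rad/s, so P_max = T_max·ω = 8.533×10^6 W.

8530 kW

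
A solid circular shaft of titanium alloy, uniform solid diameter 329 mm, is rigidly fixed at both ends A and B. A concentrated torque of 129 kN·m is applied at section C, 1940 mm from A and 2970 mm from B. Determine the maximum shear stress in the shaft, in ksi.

With uniform GJ and both ends fixed, compatibility θ_AC = θ_CB gives T_A·a = T_B·b, together with T_A + T_B = T₀.
T_A = T₀·b/(a+b) = 129000·2970/4910 = 78030 N·m; T_B = 50970 N·m.
τ in each portion: τ_AC = 1.12×10^7 Pa, τ_CB = 7.29×10^6 Pa; maximum is in AC.
τ_max = T_AC·r/J = 78030·0.165/1.15×10^-3 = 1.116×10^7 Pa.

1.62 ksi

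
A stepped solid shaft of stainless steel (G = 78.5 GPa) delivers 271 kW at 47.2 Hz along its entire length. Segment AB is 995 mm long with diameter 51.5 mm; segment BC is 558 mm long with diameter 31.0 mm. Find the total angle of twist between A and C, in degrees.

ω = 2π·47.2 = 296.6 rad/s, so T = P/ω = 271×10³ / 296.6 = 913.8 N·m.
J_AB = π(0.0515)⁴/32 = 6.91×10^-7 m⁴; J_BC = π(0.0310)⁴/32 = 9.07×10^-8 m⁴.
θ = (T/G)·Σ L_i/J_i = (913.8/78.5×10⁹)·(0.995/6.91×10^-7 + 0.558/9.07×10^-8) = 0.08841 rad.

5.07°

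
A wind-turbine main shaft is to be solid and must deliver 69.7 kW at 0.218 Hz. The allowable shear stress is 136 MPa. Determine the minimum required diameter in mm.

ω = 2π·0.218 = 1.370 rad/s, so T = P/ω = 69.7×10³ / 1.370 = 50890 N·m.
For a solid shaft τ_max = 16T/(πd³), so d = (16T/(π τ_allow))^(1/3) = (16·50890/(π·1.36×10^8))^(1/3) = 0.1240 m.

124 mm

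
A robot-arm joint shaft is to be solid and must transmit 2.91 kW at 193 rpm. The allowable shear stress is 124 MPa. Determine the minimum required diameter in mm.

ω = 2π·193/60 = 20.21 rad/s, so T = P/ω = 2.91×10³ / 20.21 = 144.0 N·m.
For a solid shaft τ_max = 16T/(πd³), so d = (16T/(π τ_allow))^(1/3) = (16·144.0/(π·1.24×10^8))^(1/3) = 0.01808 m.

18.1 mm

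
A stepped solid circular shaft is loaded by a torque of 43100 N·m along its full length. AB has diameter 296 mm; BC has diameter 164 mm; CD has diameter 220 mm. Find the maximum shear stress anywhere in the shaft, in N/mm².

Under the same torque, τ_max = 16T/(πd³) is largest where d is smallest — segment BC (d = 164 mm).
τ_max = 16·43100/(π·(0.164)³) = 4.976×10^7 Pa.

49.8 N/mm²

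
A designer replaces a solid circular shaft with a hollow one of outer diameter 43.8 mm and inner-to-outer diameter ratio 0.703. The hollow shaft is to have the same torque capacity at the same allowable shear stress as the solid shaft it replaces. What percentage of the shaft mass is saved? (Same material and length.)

39.0 %

Equal τ_max and T ⇒ the solid shaft needs d_s³ = d_o³(1−k⁴), so d_s = 43.8·(1−0.703⁴)^(1/3) = 39.90 mm.
Area ratio A_h/A_s = d_o²(1−k²)/d_s² = (1−k²)/(1−k⁴)^(2/3) = 0.6096.
Mass saving = 1 − 0.6096 = 39.0 %.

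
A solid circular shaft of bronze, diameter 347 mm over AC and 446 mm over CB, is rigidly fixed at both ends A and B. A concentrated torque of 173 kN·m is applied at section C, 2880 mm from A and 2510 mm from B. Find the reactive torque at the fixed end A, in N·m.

Compatibility: T_A·a/J_AC = T_B·b/J_CB with T_A + T_B = T₀.
J_AC = 1.42×10^-3 m⁴, J_CB = 3.88×10^-3 m⁴, so T_A = T₀·(J_AC/a)/((J_AC/a)+(J_CB/b)) = 41870 N·m, T_B = 131100 N·m.

41900 N·m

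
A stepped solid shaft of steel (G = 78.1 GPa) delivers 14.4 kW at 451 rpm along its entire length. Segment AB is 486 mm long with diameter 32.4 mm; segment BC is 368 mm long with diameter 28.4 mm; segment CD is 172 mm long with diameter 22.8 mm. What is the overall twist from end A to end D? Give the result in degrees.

3.74°

ω = 2π·451/60 = 47.23 rad/s, so T = P/ω = 14.4×10³ / 47.23 = 304.9 N·m.
J_AB = π(0.0324)⁴/32 = 1.08×10^-7 m⁴; J_BC = π(0.0284)⁴/32 = 6.39×10^-8 m⁴; J_CD = π(0.0228)⁴/32 = 2.65×10^-8 m⁴.
θ = (T/G)·Σ L_i/J_i = (304.9/78.1×10⁹)·(0.486/1.08×10^-7 + 0.368/6.39×10^-8 + 0.172/2.65×10^-8) = 0.06534 rad.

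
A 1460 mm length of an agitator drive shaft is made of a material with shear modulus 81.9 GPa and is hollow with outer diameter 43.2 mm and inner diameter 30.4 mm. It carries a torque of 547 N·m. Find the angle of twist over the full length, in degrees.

J = π(d_o⁴ − d_i⁴)/32 = π(0.0432⁴ − 0.0304⁴)/32 = 2.581×10^-7 m⁴.
θ = T·L/(G·J) = 547.0 × 1.46 / (81.9×10⁹ × 2.581×10^-7) = 0.03778 rad.

2.16°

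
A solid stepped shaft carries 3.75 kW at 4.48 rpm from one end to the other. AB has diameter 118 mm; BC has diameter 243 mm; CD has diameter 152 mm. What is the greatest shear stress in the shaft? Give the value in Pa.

ω = 2π·4.48/60 = 0.4691 rad/s, so T = P/ω = 3.75×10³ / 0.4691 = 7993 N·m.
Under the same torque, τ_max = 16T/(πd³) is largest where d is smallest — segment AB (d = 118 mm).
τ_max = 16·7993/(π·(0.118)³) = 2.478×10^7 Pa.

2.48e7 Pa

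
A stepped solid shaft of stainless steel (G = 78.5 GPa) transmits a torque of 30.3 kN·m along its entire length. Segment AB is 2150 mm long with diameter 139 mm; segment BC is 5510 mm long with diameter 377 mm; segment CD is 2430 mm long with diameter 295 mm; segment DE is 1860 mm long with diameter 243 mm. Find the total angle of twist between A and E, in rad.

0.0271 rad

J_AB = π(0.139)⁴/32 = 3.66×10^-5 m⁴; J_BC = π(0.377)⁴/32 = 1.98×10^-3 m⁴; J_CD = π(0.295)⁴/32 = 7.44×10^-4 m⁴; J_DE = π(0.243)⁴/32 = 3.42×10^-4 m⁴.
θ = (T/G)·Σ L_i/J_i = (30300/78.5×10⁹)·(2.15/3.66×10^-5 + 5.51/1.98×10^-3 + 2.43/7.44×10^-4 + 1.86/3.42×10^-4) = 0.02708 rad.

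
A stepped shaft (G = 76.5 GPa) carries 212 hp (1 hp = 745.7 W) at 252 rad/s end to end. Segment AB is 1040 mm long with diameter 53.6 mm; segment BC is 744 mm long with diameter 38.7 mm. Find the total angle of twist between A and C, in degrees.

ω = 252 rad/s, so T = P/ω = 212×745.7 / 252.0 = 627.3 N·m.
J_AB = π(0.0536)⁴/32 = 8.10×10^-7 m⁴; J_BC = π(0.0387)⁴/32 = 2.20×10^-7 m⁴.
θ = (T/G)·Σ L_i/J_i = (627.3/76.5×10⁹)·(1.04/8.10×10^-7 + 0.744/2.20×10^-7) = 0.03823 rad.

2.19°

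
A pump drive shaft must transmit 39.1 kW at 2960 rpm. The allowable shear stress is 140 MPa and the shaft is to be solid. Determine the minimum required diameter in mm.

ω = 2π·2960/60 = 310.0 rad/s, so T = P/ω = 39.1×10³ / 310.0 = 126.1 N·m.
For a solid shaft τ_max = 16T/(πd³), so d = (16T/(π τ_allow))^(1/3) = (16·126.1/(π·1.40×10^8))^(1/3) = 0.01662 m.

16.6 mm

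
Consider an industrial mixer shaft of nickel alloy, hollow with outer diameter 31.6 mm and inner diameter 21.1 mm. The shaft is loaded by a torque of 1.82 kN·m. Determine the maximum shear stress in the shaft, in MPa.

J = π(d_o⁴ − d_i⁴)/32 = π(0.0316⁴ − 0.0211⁴)/32 = 7.843×10^-8 m⁴.
τ_max = T·r/J = 1820 × 0.0158 / 7.843×10^-8 = 3.666×10^8 Pa.

367 MPa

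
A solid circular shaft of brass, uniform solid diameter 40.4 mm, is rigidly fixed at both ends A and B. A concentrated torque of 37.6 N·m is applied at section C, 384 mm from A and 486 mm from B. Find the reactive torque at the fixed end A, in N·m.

21.0 N·m

With uniform GJ and both ends fixed, compatibility θ_AC = θ_CB gives T_A·a = T_B·b, together with T_A + T_B = T₀.
T_A = T₀·b/(a+b) = 37.60·486/870.0 = 21.00 N·m; T_B = 16.60 N·m.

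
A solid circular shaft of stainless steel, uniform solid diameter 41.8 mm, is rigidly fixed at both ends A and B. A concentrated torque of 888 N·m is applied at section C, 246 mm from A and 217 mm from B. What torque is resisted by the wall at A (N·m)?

With uniform GJ and both ends fixed, compatibility θ_AC = θ_CB gives T_A·a = T_B·b, together with T_A + T_B = T₀.
T_A = T₀·b/(a+b) = 888.0·217/463.0 = 416.2 N·m; T_B = 471.8 N·m.

416 N·m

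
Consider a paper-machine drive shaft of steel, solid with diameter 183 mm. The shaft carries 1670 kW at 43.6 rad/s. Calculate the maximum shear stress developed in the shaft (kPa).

ω = 43.6 rad/s, so T = P/ω = 1670×10³ / 43.60 = 38300 N·m.
J = πd⁴/32 = π(0.183)⁴/32 = 1.101×10^-4 m⁴.
τ_max = T·r/J = 38300 × 0.0915 / 1.101×10^-4 = 3.183×10^7 Pa.

31800 kPa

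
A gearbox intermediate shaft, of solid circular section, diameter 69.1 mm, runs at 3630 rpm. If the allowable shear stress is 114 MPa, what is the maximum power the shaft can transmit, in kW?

2810 kW

J = πd⁴/32 = π(0.0691)⁴/32 = 2.238×10^-6 m⁴.
T_max = τ_allow·J/r = 1.14×10^8 × 2.238×10^-6 / 0.0345 = 7385 N·m.
ω = 2π·3630/60 = 380.1 rad/s, so P_max = T_max·ω = 2.807×10^6 W.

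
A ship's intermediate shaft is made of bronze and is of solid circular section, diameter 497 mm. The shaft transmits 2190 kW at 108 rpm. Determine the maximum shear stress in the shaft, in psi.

1170 psi

ω = 2π·108/60 = 11.31 rad/s, so T = P/ω = 2190×10³ / 11.31 = 193600 N·m.
J = πd⁴/32 = π(0.497)⁴/32 = 5.990×10^-3 m⁴.
τ_max = T·r/J = 193600 × 0.248 / 5.990×10^-3 = 8.033×10^6 Pa.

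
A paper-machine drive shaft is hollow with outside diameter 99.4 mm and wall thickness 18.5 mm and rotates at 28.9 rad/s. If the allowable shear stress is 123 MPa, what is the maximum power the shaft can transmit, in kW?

579 kW

J = π(d_o⁴ − d_i⁴)/32 = π(0.0994⁴ − 0.0624⁴)/32 = 8.096×10^-6 m⁴.
T_max = τ_allow·J/r = 1.23×10^8 × 8.096×10^-6 / 0.0497 = 20040 N·m.
ω = 28.9 rad/s, so P_max = T_max·ω = 5.790×10^5 W.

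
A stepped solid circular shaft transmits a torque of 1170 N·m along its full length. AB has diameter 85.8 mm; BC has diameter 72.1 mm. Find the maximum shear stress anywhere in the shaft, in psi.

2310 psi

Under the same torque, τ_max = 16T/(πd³) is largest where d is smallest — segment BC (d = 72.1 mm).
τ_max = 16·1170/(π·(0.0721)³) = 1.590×10^7 Pa.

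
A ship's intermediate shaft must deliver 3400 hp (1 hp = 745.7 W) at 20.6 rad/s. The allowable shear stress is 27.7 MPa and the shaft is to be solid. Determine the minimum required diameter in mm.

283 mm

ω = 20.6 rad/s, so T = P/ω = 3400×745.7 / 20.60 = 123100 N·m.
For a solid shaft τ_max = 16T/(πd³), so d = (16T/(π τ_allow))^(1/3) = (16·123100/(π·2.77×10^7))^(1/3) = 0.2828 m.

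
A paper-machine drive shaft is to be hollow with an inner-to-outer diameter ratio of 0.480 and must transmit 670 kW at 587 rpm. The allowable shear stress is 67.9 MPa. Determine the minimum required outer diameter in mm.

95.2 mm

ω = 2π·587/60 = 61.47 rad/s, so T = P/ω = 670×10³ / 61.47 = 10900 N·m.
For a hollow shaft with d_i/d_o = 0.480: τ_max = 16T/(π d_o³ (1−k⁴)), so d_o = [16T/(π τ_allow (1−k⁴))]^(1/3) = [16·10900/(π·6.79×10^7·0.9469)]^(1/3) = 0.09522 m.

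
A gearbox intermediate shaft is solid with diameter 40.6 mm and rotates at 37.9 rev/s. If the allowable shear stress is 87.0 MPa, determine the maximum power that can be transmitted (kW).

272 kW

J = πd⁴/32 = π(0.0406)⁴/32 = 2.667×10^-7 m⁴.
T_max = τ_allow·J/r = 8.70×10^7 × 2.667×10^-7 / 0.0203 = 1143 N·m.
ω = 2π·37.9 = 238.1 rad/s, so P_max = T_max·ω = 2.722×10^5 W.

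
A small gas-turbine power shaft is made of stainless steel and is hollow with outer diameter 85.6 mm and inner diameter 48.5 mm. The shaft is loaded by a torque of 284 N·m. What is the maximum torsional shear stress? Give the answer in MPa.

2.57 MPa

J = π(d_o⁴ − d_i⁴)/32 = π(0.0856⁴ − 0.0485⁴)/32 = 4.728×10^-6 m⁴.
τ_max = T·r/J = 284.0 × 0.0428 / 4.728×10^-6 = 2.571×10^6 Pa.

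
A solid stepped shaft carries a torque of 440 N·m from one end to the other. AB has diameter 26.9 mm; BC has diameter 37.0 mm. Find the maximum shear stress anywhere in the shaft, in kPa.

Under the same torque, τ_max = 16T/(πd³) is largest where d is smallest — segment AB (d = 26.9 mm).
τ_max = 16·440.0/(π·(0.0269)³) = 1.151×10^8 Pa.

115000 kPa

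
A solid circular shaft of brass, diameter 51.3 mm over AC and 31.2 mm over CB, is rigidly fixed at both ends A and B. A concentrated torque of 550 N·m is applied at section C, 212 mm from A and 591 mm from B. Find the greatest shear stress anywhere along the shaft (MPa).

Compatibility: T_A·a/J_AC = T_B·b/J_CB with T_A + T_B = T₀.
J_AC = 6.80×10^-7 m⁴, J_CB = 9.30×10^-8 m⁴, so T_A = T₀·(J_AC/a)/((J_AC/a)+(J_CB/b)) = 524.3 N·m, T_B = 25.73 N·m.
τ in each portion: τ_AC = 1.98×10^7 Pa, τ_CB = 4.31×10^6 Pa; maximum is in AC.
τ_max = T_AC·r/J = 524.3·0.0256/6.80×10^-7 = 1.978×10^7 Pa.

19.8 MPa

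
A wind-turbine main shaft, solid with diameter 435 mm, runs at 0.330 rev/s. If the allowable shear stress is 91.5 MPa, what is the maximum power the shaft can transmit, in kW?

3070 kW

J = πd⁴/32 = π(0.435)⁴/32 = 3.515×10^-3 m⁴.
T_max = τ_allow·J/r = 9.15×10^7 × 3.515×10^-3 / 0.217 = 1.479e6 N·m.
ω = 2π·0.330 = 2.073 rad/s, so P_max = T_max·ω = 3.066×10^6 W.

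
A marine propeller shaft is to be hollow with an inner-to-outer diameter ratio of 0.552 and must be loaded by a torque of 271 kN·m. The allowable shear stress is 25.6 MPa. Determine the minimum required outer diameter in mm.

390 mm

For a hollow shaft with d_i/d_o = 0.552: τ_max = 16T/(π d_o³ (1−k⁴)), so d_o = [16T/(π τ_allow (1−k⁴))]^(1/3) = [16·271000/(π·2.56×10^7·0.9072)]^(1/3) = 0.3902 m.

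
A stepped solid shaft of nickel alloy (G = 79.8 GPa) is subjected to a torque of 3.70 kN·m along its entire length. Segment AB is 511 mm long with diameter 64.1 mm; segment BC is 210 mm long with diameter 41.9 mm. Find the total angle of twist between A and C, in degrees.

2.66°

J_AB = π(0.0641)⁴/32 = 1.66×10^-6 m⁴; J_BC = π(0.0419)⁴/32 = 3.03×10^-7 m⁴.
θ = (T/G)·Σ L_i/J_i = (3700/79.8×10⁹)·(0.511/1.66×10^-6 + 0.210/3.03×10^-7) = 0.04647 rad.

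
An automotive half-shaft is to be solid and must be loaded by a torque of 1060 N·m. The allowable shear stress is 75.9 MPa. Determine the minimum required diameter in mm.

For a solid shaft τ_max = 16T/(πd³), so d = (16T/(π τ_allow))^(1/3) = (16·1060/(π·7.59×10^7))^(1/3) = 0.04143 m.

41.4 mm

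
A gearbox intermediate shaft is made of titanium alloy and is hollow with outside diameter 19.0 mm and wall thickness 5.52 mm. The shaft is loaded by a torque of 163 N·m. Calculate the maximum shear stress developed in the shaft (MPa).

125 MPa

J = π(d_o⁴ − d_i⁴)/32 = π(0.0190⁴ − 0.00796⁴)/32 = 1.240×10^-8 m⁴.
τ_max = T·r/J = 163.0 × 0.00950 / 1.240×10^-8 = 1.249×10^8 Pa.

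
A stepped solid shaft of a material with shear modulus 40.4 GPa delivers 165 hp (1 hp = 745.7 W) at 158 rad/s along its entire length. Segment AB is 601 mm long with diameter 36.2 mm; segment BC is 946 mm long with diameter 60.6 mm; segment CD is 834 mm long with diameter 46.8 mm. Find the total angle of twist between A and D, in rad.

0.117 rad

ω = 158 rad/s, so T = P/ω = 165×745.7 / 158.0 = 778.7 N·m.
J_AB = π(0.0362)⁴/32 = 1.69×10^-7 m⁴; J_BC = π(0.0606)⁴/32 = 1.32×10^-6 m⁴; J_CD = π(0.0468)⁴/32 = 4.71×10^-7 m⁴.
θ = (T/G)·Σ L_i/J_i = (778.7/40.4×10⁹)·(0.601/1.69×10^-7 + 0.946/1.32×10^-6 + 0.834/4.71×10^-7) = 0.1166 rad.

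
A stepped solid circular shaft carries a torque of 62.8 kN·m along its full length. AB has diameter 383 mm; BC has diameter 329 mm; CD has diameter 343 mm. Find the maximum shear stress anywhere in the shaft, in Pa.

Under the same torque, τ_max = 16T/(πd³) is largest where d is smallest — segment BC (d = 329 mm).
τ_max = 16·62800/(π·(0.329)³) = 8.981×10^6 Pa.

8.98e6 Pa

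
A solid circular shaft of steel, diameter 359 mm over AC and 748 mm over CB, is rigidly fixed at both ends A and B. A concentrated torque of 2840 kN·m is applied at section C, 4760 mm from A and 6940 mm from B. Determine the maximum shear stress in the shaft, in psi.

4650 psi

Compatibility: T_A·a/J_AC = T_B·b/J_CB with T_A + T_B = T₀.
J_AC = 1.63×10^-3 m⁴, J_CB = 0.0307 m⁴, so T_A = T₀·(J_AC/a)/((J_AC/a)+(J_CB/b)) = 203900 N·m, T_B = 2.636e6 N·m.
τ in each portion: τ_AC = 2.24×10^7 Pa, τ_CB = 3.21×10^7 Pa; maximum is in CB.
τ_max = T_CB·r/J = 2.636e6·0.374/0.0307 = 3.208×10^7 Pa.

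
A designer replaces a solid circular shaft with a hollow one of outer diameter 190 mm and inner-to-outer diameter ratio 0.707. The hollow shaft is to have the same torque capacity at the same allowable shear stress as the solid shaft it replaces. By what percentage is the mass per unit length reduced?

39.4 %

Equal τ_max and T ⇒ the solid shaft needs d_s³ = d_o³(1−k⁴), so d_s = 190·(1−0.707⁴)^(1/3) = 172.6 mm.
Area ratio A_h/A_s = d_o²(1−k²)/d_s² = (1−k²)/(1−k⁴)^(2/3) = 0.6058.
Mass saving = 1 − 0.6058 = 39.4 %.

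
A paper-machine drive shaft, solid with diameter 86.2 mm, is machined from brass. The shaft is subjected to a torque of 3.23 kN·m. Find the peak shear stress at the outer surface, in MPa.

25.7 MPa

J = πd⁴/32 = π(0.0862)⁴/32 = 5.420×10^-6 m⁴.
τ_max = T·r/J = 3230 × 0.0431 / 5.420×10^-6 = 2.568×10^7 Pa.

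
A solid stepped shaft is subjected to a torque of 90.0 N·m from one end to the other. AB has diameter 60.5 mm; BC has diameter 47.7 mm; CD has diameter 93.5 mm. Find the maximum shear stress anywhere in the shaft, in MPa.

Under the same torque, τ_max = 16T/(πd³) is largest where d is smallest — segment BC (d = 47.7 mm).
τ_max = 16·90.00/(π·(0.0477)³) = 4.223×10^6 Pa.

4.22 MPa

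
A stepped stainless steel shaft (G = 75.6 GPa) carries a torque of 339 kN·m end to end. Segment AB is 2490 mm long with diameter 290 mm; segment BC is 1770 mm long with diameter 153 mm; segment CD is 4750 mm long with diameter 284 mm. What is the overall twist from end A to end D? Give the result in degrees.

J_AB = π(0.290)⁴/32 = 6.94×10^-4 m⁴; J_BC = π(0.153)⁴/32 = 5.38×10^-5 m⁴; J_CD = π(0.284)⁴/32 = 6.39×10^-4 m⁴.
θ = (T/G)·Σ L_i/J_i = (339000/75.6×10⁹)·(2.49/6.94×10^-4 + 1.77/5.38×10^-5 + 4.75/6.39×10^-4) = 0.1970 rad.

11.3°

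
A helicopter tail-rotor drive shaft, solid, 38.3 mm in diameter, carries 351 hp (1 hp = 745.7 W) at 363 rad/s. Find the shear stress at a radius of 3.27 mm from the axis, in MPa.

ω = 363 rad/s, so T = P/ω = 351×745.7 / 363.0 = 721.0 N·m.
J = πd⁴/32 = π(0.0383)⁴/32 = 2.112×10^-7 m⁴.
Shear stress varies linearly with radius: τ = T·r/J = 721.0 × 0.00327 / 2.112×10^-7 = 1.116×10^7 Pa.

11.2 MPa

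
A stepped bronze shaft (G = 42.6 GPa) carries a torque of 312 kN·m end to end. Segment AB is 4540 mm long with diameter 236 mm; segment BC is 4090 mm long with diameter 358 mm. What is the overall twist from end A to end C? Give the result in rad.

J_AB = π(0.236)⁴/32 = 3.05×10^-4 m⁴; J_BC = π(0.358)⁴/32 = 1.61×10^-3 m⁴.
θ = (T/G)·Σ L_i/J_i = (312000/42.6×10⁹)·(4.54/3.05×10^-4 + 4.09/1.61×10^-3) = 0.1278 rad.

0.128 rad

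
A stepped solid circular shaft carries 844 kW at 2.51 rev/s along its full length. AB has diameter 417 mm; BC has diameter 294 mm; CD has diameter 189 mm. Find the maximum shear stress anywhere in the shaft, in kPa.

ω = 2π·2.51 = 15.77 rad/s, so T = P/ω = 844×10³ / 15.77 = 53520 N·m.
Under the same torque, τ_max = 16T/(πd³) is largest where d is smallest — segment CD (d = 189 mm).
τ_max = 16·53520/(π·(0.189)³) = 4.037×10^7 Pa.

40400 kPa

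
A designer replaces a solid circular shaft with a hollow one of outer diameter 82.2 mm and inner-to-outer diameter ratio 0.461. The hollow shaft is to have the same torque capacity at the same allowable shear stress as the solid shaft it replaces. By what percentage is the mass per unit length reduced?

18.8 %

Equal τ_max and T ⇒ the solid shaft needs d_s³ = d_o³(1−k⁴), so d_s = 82.2·(1−0.461⁴)^(1/3) = 80.94 mm.
Area ratio A_h/A_s = d_o²(1−k²)/d_s² = (1−k²)/(1−k⁴)^(2/3) = 0.8121.
Mass saving = 1 − 0.8121 = 18.8 %.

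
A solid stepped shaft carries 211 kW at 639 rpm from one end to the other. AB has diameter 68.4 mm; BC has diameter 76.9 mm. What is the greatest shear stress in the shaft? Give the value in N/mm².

ω = 2π·639/60 = 66.92 rad/s, so T = P/ω = 211×10³ / 66.92 = 3153 N·m.
Under the same torque, τ_max = 16T/(πd³) is largest where d is smallest — segment AB (d = 68.4 mm).
τ_max = 16·3153/(π·(0.0684)³) = 5.018×10^7 Pa.

50.2 N/mm²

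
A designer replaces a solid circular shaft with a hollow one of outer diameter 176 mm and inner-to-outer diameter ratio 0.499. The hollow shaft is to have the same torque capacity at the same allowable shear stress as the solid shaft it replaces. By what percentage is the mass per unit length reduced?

Equal τ_max and T ⇒ the solid shaft needs d_s³ = d_o³(1−k⁴), so d_s = 176·(1−0.499⁴)^(1/3) = 172.3 mm.
Area ratio A_h/A_s = d_o²(1−k²)/d_s² = (1−k²)/(1−k⁴)^(2/3) = 0.7837.
Mass saving = 1 − 0.7837 = 21.6 %.

21.6 %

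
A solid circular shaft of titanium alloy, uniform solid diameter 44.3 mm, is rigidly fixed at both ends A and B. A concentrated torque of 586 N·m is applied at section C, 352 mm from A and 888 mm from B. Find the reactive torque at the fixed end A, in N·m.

With uniform GJ and both ends fixed, compatibility θ_AC = θ_CB gives T_A·a = T_B·b, together with T_A + T_B = T₀.
T_A = T₀·b/(a+b) = 586.0·888/1240 = 419.7 N·m; T_B = 166.3 N·m.

420 N·m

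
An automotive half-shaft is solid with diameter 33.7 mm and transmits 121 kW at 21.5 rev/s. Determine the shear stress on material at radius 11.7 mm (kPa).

ω = 2π·21.5 = 135.1 rad/s, so T = P/ω = 121×10³ / 135.1 = 895.7 N·m.
J = πd⁴/32 = π(0.0337)⁴/32 = 1.266×10^-7 m⁴.
Shear stress varies linearly with radius: τ = T·r/J = 895.7 × 0.0117 / 1.266×10^-7 = 8.276×10^7 Pa.

82800 kPa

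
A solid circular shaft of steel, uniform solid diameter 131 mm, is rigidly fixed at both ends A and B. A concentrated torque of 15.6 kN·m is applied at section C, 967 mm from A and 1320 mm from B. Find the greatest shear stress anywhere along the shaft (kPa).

20400 kPa

With uniform GJ and both ends fixed, compatibility θ_AC = θ_CB gives T_A·a = T_B·b, together with T_A + T_B = T₀.
T_A = T₀·b/(a+b) = 15600·1320/2287 = 9004 N·m; T_B = 6596 N·m.
τ in each portion: τ_AC = 2.04×10^7 Pa, τ_CB = 1.49×10^7 Pa; maximum is in AC.
τ_max = T_AC·r/J = 9004·0.0655/2.89×10^-5 = 2.040×10^7 Pa.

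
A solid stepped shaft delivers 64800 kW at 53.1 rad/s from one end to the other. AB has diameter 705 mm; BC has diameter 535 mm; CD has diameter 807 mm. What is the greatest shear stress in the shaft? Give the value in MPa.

ω = 53.1 rad/s, so T = P/ω = 64800×10³ / 53.10 = 1.220e6 N·m.
Under the same torque, τ_max = 16T/(πd³) is largest where d is smallest — segment BC (d = 535 mm).
τ_max = 16·1.220e6/(π·(0.535)³) = 4.059×10^7 Pa.

40.6 MPa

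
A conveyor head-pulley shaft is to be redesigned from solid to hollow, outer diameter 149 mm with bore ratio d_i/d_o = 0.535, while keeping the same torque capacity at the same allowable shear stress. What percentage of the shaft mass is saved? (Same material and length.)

Equal τ_max and T ⇒ the solid shaft needs d_s³ = d_o³(1−k⁴), so d_s = 149·(1−0.535⁴)^(1/3) = 144.8 mm.
Area ratio A_h/A_s = d_o²(1−k²)/d_s² = (1−k²)/(1−k⁴)^(2/3) = 0.7556.
Mass saving = 1 − 0.7556 = 24.4 %.

24.4 %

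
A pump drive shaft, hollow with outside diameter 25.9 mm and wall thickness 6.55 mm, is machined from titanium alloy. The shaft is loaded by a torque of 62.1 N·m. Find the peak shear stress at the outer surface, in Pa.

1.94e7 Pa

J = π(d_o⁴ − d_i⁴)/32 = π(0.0259⁴ − 0.0128⁴)/32 = 4.154×10^-8 m⁴.
τ_max = T·r/J = 62.10 × 0.0129 / 4.154×10^-8 = 1.936×10^7 Pa.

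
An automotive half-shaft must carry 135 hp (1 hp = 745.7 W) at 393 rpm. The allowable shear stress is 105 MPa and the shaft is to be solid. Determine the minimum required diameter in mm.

ω = 2π·393/60 = 41.15 rad/s, so T = P/ω = 135×745.7 / 41.15 = 2446 N·m.
For a solid shaft τ_max = 16T/(πd³), so d = (16T/(π τ_allow))^(1/3) = (16·2446/(π·1.05×10^8))^(1/3) = 0.04914 m.

49.1 mm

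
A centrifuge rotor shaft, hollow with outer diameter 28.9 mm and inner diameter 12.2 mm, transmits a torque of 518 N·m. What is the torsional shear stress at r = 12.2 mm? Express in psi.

13800 psi

J = π(d_o⁴ − d_i⁴)/32 = π(0.0289⁴ − 0.0122⁴)/32 = 6.631×10^-8 m⁴.
Shear stress varies linearly with radius: τ = T·r/J = 518.0 × 0.0122 / 6.631×10^-8 = 9.530×10^7 Pa.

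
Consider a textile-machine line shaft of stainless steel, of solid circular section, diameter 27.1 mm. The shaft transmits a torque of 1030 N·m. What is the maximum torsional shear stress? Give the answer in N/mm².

J = πd⁴/32 = π(0.0271)⁴/32 = 5.295×10^-8 m⁴.
τ_max = T·r/J = 1030 × 0.0136 / 5.295×10^-8 = 2.636×10^8 Pa.

264 N/mm²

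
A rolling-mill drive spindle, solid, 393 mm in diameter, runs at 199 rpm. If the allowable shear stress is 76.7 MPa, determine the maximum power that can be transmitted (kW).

19000 kW

J = πd⁴/32 = π(0.393)⁴/32 = 2.342×10^-3 m⁴.
T_max = τ_allow·J/r = 7.67×10^7 × 2.342×10^-3 / 0.197 = 914100 N·m.
ω = 2π·199/60 = 20.84 rad/s, so P_max = T_max·ω = 1.905×10^7 W.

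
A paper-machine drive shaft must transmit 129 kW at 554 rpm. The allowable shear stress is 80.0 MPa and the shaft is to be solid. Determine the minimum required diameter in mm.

52.1 mm

ω = 2π·554/60 = 58.01 rad/s, so T = P/ω = 129×10³ / 58.01 = 2224 N·m.
For a solid shaft τ_max = 16T/(πd³), so d = (16T/(π τ_allow))^(1/3) = (16·2224/(π·8.00×10^7))^(1/3) = 0.05212 m.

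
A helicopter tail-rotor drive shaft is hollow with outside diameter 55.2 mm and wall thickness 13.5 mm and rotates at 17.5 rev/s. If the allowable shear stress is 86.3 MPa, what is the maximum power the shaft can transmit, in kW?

292 kW

J = π(d_o⁴ − d_i⁴)/32 = π(0.0552⁴ − 0.0282⁴)/32 = 8.494×10^-7 m⁴.
T_max = τ_allow·J/r = 8.63×10^7 × 8.494×10^-7 / 0.0276 = 2656 N·m.
ω = 2π·17.5 = 110.0 rad/s, so P_max = T_max·ω = 2.920×10^5 W.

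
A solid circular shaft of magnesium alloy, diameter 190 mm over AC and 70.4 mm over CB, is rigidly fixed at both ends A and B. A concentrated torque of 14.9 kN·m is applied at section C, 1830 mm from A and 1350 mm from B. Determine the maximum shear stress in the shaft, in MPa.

10.8 MPa

Compatibility: T_A·a/J_AC = T_B·b/J_CB with T_A + T_B = T₀.
J_AC = 1.28×10^-4 m⁴, J_CB = 2.41×10^-6 m⁴, so T_A = T₀·(J_AC/a)/((J_AC/a)+(J_CB/b)) = 14530 N·m, T_B = 371.2 N·m.
τ in each portion: τ_AC = 1.08×10^7 Pa, τ_CB = 5.42×10^6 Pa; maximum is in AC.
τ_max = T_AC·r/J = 14530·0.0950/1.28×10^-4 = 1.079×10^7 Pa.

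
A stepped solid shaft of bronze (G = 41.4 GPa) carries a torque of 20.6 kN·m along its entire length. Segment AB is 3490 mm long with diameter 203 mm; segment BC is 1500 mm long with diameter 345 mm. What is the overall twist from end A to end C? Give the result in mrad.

J_AB = π(0.203)⁴/32 = 1.67×10^-4 m⁴; J_BC = π(0.345)⁴/32 = 1.39×10^-3 m⁴.
θ = (T/G)·Σ L_i/J_i = (20600/41.4×10⁹)·(3.49/1.67×10^-4 + 1.50/1.39×10^-3) = 0.01095 rad.

11.0 mrad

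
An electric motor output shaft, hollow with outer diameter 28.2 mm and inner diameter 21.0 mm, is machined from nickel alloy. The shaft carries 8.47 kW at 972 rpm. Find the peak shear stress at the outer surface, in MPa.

27.3 MPa

ω = 2π·972/60 = 101.8 rad/s, so T = P/ω = 8.47×10³ / 101.8 = 83.21 N·m.
J = π(d_o⁴ − d_i⁴)/32 = π(0.0282⁴ − 0.0210⁴)/32 = 4.299×10^-8 m⁴.
τ_max = T·r/J = 83.21 × 0.0141 / 4.299×10^-8 = 2.729×10^7 Pa.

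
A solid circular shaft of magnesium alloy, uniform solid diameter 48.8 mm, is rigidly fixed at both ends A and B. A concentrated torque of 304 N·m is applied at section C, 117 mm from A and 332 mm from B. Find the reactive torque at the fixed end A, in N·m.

With uniform GJ and both ends fixed, compatibility θ_AC = θ_CB gives T_A·a = T_B·b, together with T_A + T_B = T₀.
T_A = T₀·b/(a+b) = 304.0·332/449.0 = 224.8 N·m; T_B = 79.22 N·m.

225 N·m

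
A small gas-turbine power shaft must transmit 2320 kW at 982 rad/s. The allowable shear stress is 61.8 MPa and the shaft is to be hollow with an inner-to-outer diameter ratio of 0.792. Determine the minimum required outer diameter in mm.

ω = 982 rad/s, so T = P/ω = 2320×10³ / 982.0 = 2363 N·m.
For a hollow shaft with d_i/d_o = 0.792: τ_max = 16T/(π d_o³ (1−k⁴)), so d_o = [16T/(π τ_allow (1−k⁴))]^(1/3) = [16·2363/(π·6.18×10^7·0.6065)]^(1/3) = 0.06847 m.

68.5 mm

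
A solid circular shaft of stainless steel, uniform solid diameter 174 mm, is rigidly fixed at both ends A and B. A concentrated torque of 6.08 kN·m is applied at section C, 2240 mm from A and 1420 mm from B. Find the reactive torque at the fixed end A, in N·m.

With uniform GJ and both ends fixed, compatibility θ_AC = θ_CB gives T_A·a = T_B·b, together with T_A + T_B = T₀.
T_A = T₀·b/(a+b) = 6080·1420/3660 = 2359 N·m; T_B = 3721 N·m.

2360 N·m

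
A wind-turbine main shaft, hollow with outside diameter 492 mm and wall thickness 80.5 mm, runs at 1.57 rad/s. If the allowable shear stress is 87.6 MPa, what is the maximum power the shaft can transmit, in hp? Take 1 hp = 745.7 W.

3430 hp

J = π(d_o⁴ − d_i⁴)/32 = π(0.492⁴ − 0.331⁴)/32 = 4.574×10^-3 m⁴.
T_max = τ_allow·J/r = 8.76×10^7 × 4.574×10^-3 / 0.246 = 1.629e6 N·m.
ω = 1.57 rad/s, so P_max = T_max·ω = 2.557×10^6 W.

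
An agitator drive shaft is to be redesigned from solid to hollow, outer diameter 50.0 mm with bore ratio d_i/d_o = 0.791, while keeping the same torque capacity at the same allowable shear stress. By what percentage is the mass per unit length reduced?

47.9 %

Equal τ_max and T ⇒ the solid shaft needs d_s³ = d_o³(1−k⁴), so d_s = 50.0·(1−0.791⁴)^(1/3) = 42.37 mm.
Area ratio A_h/A_s = d_o²(1−k²)/d_s² = (1−k²)/(1−k⁴)^(2/3) = 0.5213.
Mass saving = 1 − 0.5213 = 47.9 %.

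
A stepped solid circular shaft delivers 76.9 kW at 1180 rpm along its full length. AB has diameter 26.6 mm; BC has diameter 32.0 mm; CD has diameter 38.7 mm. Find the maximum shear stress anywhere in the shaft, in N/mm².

ω = 2π·1180/60 = 123.6 rad/s, so T = P/ω = 76.9×10³ / 123.6 = 622.3 N·m.
Under the same torque, τ_max = 16T/(πd³) is largest where d is smallest — segment AB (d = 26.6 mm).
τ_max = 16·622.3/(π·(0.0266)³) = 1.684×10^8 Pa.

168 N/mm²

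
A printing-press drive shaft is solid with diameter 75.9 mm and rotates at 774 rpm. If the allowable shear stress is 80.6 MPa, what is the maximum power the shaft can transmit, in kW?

561 kW

J = πd⁴/32 = π(0.0759)⁴/32 = 3.258×10^-6 m⁴.
T_max = τ_allow·J/r = 8.06×10^7 × 3.258×10^-6 / 0.0380 = 6920 N·m.
ω = 2π·774/60 = 81.05 rad/s, so P_max = T_max·ω = 5.609×10^5 W.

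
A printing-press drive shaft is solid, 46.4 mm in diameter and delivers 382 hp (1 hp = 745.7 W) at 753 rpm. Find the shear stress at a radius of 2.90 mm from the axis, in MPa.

ω = 2π·753/60 = 78.85 rad/s, so T = P/ω = 382×745.7 / 78.85 = 3612 N·m.
J = πd⁴/32 = π(0.0464)⁴/32 = 4.551×10^-7 m⁴.
Shear stress varies linearly with radius: τ = T·r/J = 3612 × 0.00290 / 4.551×10^-7 = 2.302×10^7 Pa.

23.0 MPa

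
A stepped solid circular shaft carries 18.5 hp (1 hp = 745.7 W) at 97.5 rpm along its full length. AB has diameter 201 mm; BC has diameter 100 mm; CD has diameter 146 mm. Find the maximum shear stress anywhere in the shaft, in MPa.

ω = 2π·97.5/60 = 10.21 rad/s, so T = P/ω = 18.5×745.7 / 10.21 = 1351 N·m.
Under the same torque, τ_max = 16T/(πd³) is largest where d is smallest — segment BC (d = 100 mm).
τ_max = 16·1351/(π·(0.100)³) = 6.881×10^6 Pa.

6.88 MPa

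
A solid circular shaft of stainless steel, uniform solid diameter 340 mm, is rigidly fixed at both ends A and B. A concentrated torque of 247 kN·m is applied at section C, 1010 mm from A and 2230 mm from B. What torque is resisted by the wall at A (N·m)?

With uniform GJ and both ends fixed, compatibility θ_AC = θ_CB gives T_A·a = T_B·b, together with T_A + T_B = T₀.
T_A = T₀·b/(a+b) = 247000·2230/3240 = 170000 N·m; T_B = 77000 N·m.

170000 N·m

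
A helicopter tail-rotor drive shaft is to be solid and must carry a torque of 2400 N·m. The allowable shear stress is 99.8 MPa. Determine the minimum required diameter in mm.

For a solid shaft τ_max = 16T/(πd³), so d = (16T/(π τ_allow))^(1/3) = (16·2400/(π·9.98×10^7))^(1/3) = 0.04966 m.

49.7 mm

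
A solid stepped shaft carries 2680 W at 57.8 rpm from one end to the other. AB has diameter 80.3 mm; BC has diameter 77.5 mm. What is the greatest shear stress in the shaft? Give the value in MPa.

ω = 2π·57.8/60 = 6.053 rad/s, so T = P/ω = 2680 / 6.053 = 442.8 N·m.
Under the same torque, τ_max = 16T/(πd³) is largest where d is smallest — segment BC (d = 77.5 mm).
τ_max = 16·442.8/(π·(0.0775)³) = 4.844×10^6 Pa.

4.84 MPa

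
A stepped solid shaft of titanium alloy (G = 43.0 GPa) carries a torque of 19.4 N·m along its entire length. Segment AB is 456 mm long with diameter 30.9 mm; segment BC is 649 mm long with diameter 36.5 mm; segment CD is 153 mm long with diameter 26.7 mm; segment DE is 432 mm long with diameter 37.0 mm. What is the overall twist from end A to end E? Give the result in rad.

0.00642 rad

J_AB = π(0.0309)⁴/32 = 8.95×10^-8 m⁴; J_BC = π(0.0365)⁴/32 = 1.74×10^-7 m⁴; J_CD = π(0.0267)⁴/32 = 4.99×10^-8 m⁴; J_DE = π(0.0370)⁴/32 = 1.84×10^-7 m⁴.
θ = (T/G)·Σ L_i/J_i = (19.40/43.0×10⁹)·(0.456/8.95×10^-8 + 0.649/1.74×10^-7 + 0.153/4.99×10^-8 + 0.432/1.84×10^-7) = 6.422×10^-3 rad.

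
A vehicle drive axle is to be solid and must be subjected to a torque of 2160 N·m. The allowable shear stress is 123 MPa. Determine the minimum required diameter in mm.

44.7 mm

For a solid shaft τ_max = 16T/(πd³), so d = (16T/(π τ_allow))^(1/3) = (16·2160/(π·1.23×10^8))^(1/3) = 0.04472 m.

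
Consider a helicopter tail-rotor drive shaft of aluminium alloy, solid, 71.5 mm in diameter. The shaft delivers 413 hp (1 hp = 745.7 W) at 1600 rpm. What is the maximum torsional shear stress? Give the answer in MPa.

25.6 MPa

ω = 2π·1600/60 = 167.6 rad/s, so T = P/ω = 413×745.7 / 167.6 = 1838 N·m.
J = πd⁴/32 = π(0.0715)⁴/32 = 2.566×10^-6 m⁴.
τ_max = T·r/J = 1838 × 0.0357 / 2.566×10^-6 = 2.561×10^7 Pa.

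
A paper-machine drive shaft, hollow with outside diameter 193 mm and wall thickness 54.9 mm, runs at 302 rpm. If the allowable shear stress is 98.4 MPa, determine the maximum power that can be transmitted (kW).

J = π(d_o⁴ − d_i⁴)/32 = π(0.193⁴ − 0.0832⁴)/32 = 1.315×10^-4 m⁴.
T_max = τ_allow·J/r = 9.84×10^7 × 1.315×10^-4 / 0.0965 = 134100 N·m.
ω = 2π·302/60 = 31.63 rad/s, so P_max = T_max·ω = 4.241×10^6 W.

4240 kW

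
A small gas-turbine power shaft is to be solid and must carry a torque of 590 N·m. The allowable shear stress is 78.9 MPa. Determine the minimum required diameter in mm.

For a solid shaft τ_max = 16T/(πd³), so d = (16T/(π τ_allow))^(1/3) = (16·590.0/(π·7.89×10^7))^(1/3) = 0.03364 m.

33.6 mm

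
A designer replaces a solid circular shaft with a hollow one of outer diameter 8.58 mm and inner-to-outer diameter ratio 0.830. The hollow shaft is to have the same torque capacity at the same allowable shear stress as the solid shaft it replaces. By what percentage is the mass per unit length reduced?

Equal τ_max and T ⇒ the solid shaft needs d_s³ = d_o³(1−k⁴), so d_s = 8.58·(1−0.830⁴)^(1/3) = 6.923 mm.
Area ratio A_h/A_s = d_o²(1−k²)/d_s² = (1−k²)/(1−k⁴)^(2/3) = 0.4778.
Mass saving = 1 − 0.4778 = 52.2 %.

52.2 %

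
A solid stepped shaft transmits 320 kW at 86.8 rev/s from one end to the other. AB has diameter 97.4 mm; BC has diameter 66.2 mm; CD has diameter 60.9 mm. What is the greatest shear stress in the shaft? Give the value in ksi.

1.92 ksi

ω = 2π·86.8 = 545.4 rad/s, so T = P/ω = 320×10³ / 545.4 = 586.7 N·m.
Under the same torque, τ_max = 16T/(πd³) is largest where d is smallest — segment CD (d = 60.9 mm).
τ_max = 16·586.7/(π·(0.0609)³) = 1.323×10^7 Pa.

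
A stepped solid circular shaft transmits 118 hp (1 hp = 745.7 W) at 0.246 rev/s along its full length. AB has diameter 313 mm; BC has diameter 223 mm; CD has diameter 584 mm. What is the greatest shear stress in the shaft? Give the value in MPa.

ω = 2π·0.246 = 1.546 rad/s, so T = P/ω = 118×745.7 / 1.546 = 56930 N·m.
Under the same torque, τ_max = 16T/(πd³) is largest where d is smallest — segment BC (d = 223 mm).
τ_max = 16·56930/(π·(0.223)³) = 2.614×10^7 Pa.

26.1 MPa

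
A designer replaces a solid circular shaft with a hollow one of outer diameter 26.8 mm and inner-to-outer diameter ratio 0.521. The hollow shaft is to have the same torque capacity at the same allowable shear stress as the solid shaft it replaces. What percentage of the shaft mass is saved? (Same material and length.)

Equal τ_max and T ⇒ the solid shaft needs d_s³ = d_o³(1−k⁴), so d_s = 26.8·(1−0.521⁴)^(1/3) = 26.12 mm.
Area ratio A_h/A_s = d_o²(1−k²)/d_s² = (1−k²)/(1−k⁴)^(2/3) = 0.7667.
Mass saving = 1 − 0.7667 = 23.3 %.

23.3 %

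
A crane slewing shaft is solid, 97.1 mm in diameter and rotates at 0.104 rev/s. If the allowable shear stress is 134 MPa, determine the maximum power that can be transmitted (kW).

15.7 kW

J = πd⁴/32 = π(0.0971)⁴/32 = 8.727×10^-6 m⁴.
T_max = τ_allow·J/r = 1.34×10^8 × 8.727×10^-6 / 0.0485 = 24090 N·m.
ω = 2π·0.104 = 0.6535 rad/s, so P_max = T_max·ω = 1.574×10^4 W.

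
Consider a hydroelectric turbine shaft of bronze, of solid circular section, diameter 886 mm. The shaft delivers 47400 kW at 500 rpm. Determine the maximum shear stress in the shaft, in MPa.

6.63 MPa

ω = 2π·500/60 = 52.36 rad/s, so T = P/ω = 47400×10³ / 52.36 = 905300 N·m.
J = πd⁴/32 = π(0.886)⁴/32 = 0.06050 m⁴.
τ_max = T·r/J = 905300 × 0.443 / 0.06050 = 6.629×10^6 Pa.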